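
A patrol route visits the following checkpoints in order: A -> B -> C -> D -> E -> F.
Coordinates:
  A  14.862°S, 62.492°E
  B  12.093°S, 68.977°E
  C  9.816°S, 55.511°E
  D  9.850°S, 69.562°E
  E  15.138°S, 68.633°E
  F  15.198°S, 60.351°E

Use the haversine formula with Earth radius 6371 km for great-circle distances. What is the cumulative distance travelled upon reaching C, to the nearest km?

2257 km

Leg distances:
A→B: 765.8 km  (cumulative 765.8 km)
B→C: 1491.5 km  (cumulative 2257.3 km)
Cumulative distance at C ≈ 2257 km.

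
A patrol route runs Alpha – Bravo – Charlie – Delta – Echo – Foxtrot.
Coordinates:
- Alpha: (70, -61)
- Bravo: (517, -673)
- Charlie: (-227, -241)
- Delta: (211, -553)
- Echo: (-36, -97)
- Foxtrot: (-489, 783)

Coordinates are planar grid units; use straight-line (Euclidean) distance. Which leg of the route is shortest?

Leg distances:
Alpha→Bravo: 757.9
Bravo→Charlie: 860.3
Charlie→Delta: 537.8
Delta→Echo: 518.6
Echo→Foxtrot: 989.8
The shortest leg is Delta–Echo at 518.6.

Delta–Echo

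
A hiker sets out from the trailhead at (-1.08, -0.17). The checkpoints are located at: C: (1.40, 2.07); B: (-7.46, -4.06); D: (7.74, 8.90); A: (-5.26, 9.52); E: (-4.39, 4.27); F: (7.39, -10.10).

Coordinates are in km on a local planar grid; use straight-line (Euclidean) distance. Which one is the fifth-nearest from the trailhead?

D

Distances from the trailhead ((-1.08, -0.17)):
C: 3.3 km
E: 5.5 km
B: 7.5 km
A: 10.6 km
D: 12.7 km
F: 13.1 km
The fifth-nearest is D at 12.7 km.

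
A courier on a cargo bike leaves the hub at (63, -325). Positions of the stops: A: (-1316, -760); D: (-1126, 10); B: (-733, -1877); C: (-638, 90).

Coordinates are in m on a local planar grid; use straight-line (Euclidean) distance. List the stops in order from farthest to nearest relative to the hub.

Distance from the hub at (63, -325) to each:
B (-733, -1877): 1744.2 m
A (-1316, -760): 1446.0 m
D (-1126, 10): 1235.3 m
C (-638, 90): 814.6 m

B, A, D, C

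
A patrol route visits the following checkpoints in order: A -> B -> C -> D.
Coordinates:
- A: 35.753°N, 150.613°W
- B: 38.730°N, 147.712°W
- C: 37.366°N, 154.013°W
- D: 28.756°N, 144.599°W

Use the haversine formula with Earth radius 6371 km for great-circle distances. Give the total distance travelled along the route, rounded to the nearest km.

Leg distances:
A→B: 418.9 km  (cumulative 418.9 km)
B→C: 572.1 km  (cumulative 991.0 km)
C→D: 1297.1 km  (cumulative 2288.1 km)
Total route length ≈ 2288 km.

2288 km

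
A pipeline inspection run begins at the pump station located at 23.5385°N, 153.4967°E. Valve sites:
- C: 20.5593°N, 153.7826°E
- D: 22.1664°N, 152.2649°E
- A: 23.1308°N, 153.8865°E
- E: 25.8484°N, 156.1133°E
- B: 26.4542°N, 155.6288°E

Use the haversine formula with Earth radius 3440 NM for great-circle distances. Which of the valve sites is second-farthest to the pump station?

Distances from the pump station (23.5385°N, 153.4967°E):
B: 210.0 NM
E: 199.0 NM
C: 179.6 NM
D: 106.9 NM
A: 32.6 NM
The second-farthest is E at 199.0 NM.

E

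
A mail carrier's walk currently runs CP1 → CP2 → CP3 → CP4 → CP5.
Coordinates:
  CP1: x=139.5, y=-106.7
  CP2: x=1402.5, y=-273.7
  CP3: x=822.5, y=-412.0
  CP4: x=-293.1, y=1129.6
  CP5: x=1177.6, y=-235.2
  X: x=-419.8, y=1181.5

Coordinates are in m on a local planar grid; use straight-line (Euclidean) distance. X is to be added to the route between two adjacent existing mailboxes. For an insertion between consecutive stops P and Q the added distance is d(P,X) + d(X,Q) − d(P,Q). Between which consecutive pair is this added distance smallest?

Added distance for inserting X between each consecutive pair:
CP1–CP2: 2462.4 m
CP2–CP3: 3756.3 m
CP3–CP4: 254.5 m
CP4–CP5: 265.6 m
Smallest added distance is 254.5 m, inserting between CP3 and CP4.

between CP3 and CP4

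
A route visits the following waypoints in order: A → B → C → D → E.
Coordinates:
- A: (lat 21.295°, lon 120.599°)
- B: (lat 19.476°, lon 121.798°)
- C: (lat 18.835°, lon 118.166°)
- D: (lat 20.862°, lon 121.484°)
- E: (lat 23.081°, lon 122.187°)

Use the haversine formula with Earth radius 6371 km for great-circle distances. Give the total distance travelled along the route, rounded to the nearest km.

Leg distances:
A→B: 237.8 km  (cumulative 237.8 km)
B→C: 388.1 km  (cumulative 625.8 km)
C→D: 413.8 km  (cumulative 1039.6 km)
D→E: 257.2 km  (cumulative 1296.8 km)
Total route length ≈ 1297 km.

1297 km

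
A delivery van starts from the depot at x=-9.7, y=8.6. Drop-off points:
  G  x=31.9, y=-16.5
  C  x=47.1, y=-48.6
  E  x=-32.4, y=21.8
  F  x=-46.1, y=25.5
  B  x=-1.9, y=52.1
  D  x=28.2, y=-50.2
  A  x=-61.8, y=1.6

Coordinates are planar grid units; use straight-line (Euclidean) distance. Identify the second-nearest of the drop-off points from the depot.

F

Distances from the depot (x=-9.7, y=8.6):
E: 26.3
F: 40.1
B: 44.2
G: 48.6
A: 52.6
D: 70.0
C: 80.6
The second-nearest is F at 40.1.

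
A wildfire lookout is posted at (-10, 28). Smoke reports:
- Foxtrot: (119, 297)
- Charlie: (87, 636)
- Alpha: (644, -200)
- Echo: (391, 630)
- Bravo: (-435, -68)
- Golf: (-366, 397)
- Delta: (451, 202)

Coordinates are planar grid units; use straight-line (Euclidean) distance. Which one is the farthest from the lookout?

Distance to each, sorted:
Echo: 723.3
Alpha: 692.6
Charlie: 615.7
Golf: 512.7
Delta: 492.7
Bravo: 435.7
Foxtrot: 298.3
The farthest is Echo at 723.3.

Echo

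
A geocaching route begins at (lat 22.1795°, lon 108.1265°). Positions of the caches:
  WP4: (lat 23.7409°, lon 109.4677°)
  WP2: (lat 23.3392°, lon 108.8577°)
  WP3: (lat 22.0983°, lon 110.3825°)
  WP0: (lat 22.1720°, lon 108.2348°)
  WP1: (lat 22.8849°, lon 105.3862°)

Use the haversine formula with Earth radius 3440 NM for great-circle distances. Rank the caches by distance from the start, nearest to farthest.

WP0, WP2, WP4, WP3, WP1

Distances from the start:
WP0 (lat 22.1720°, lon 108.2348°): 6.0 NM
WP2 (lat 23.3392°, lon 108.8577°): 80.5 NM
WP4 (lat 23.7409°, lon 109.4677°): 119.5 NM
WP3 (lat 22.0983°, lon 110.3825°): 125.6 NM
WP1 (lat 22.8849°, lon 105.3862°): 157.8 NM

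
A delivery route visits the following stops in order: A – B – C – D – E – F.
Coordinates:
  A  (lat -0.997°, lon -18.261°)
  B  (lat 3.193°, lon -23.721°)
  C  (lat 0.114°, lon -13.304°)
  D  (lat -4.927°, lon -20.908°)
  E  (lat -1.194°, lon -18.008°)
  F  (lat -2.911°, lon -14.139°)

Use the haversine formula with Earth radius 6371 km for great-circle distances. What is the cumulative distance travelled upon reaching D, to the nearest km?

2986 km

Leg distances:
A→B: 765.1 km  (cumulative 765.1 km)
B→C: 1207.3 km  (cumulative 1972.4 km)
C→D: 1013.6 km  (cumulative 2986.0 km)
Cumulative distance at D ≈ 2986 km.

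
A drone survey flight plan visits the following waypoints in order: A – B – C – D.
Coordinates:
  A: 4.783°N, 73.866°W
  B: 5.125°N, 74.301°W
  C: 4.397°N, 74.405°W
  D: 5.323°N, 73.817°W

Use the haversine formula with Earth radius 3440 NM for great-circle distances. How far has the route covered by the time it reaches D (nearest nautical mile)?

Leg distances:
A→B: 33.1 NM  (cumulative 33.1 NM)
B→C: 44.1 NM  (cumulative 77.3 NM)
C→D: 65.8 NM  (cumulative 143.1 NM)
Cumulative distance at D ≈ 143 NM.

143 NM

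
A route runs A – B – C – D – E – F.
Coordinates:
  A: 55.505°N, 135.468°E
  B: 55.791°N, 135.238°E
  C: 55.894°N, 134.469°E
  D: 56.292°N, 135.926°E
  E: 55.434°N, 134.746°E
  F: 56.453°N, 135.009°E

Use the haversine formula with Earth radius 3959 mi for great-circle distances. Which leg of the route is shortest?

A–B

Leg distances:
A→B: 21.7 mi
B→C: 30.7 mi
C→D: 62.5 mi
D→E: 74.9 mi
E→F: 71.1 mi
The shortest leg is A–B at 21.7 mi.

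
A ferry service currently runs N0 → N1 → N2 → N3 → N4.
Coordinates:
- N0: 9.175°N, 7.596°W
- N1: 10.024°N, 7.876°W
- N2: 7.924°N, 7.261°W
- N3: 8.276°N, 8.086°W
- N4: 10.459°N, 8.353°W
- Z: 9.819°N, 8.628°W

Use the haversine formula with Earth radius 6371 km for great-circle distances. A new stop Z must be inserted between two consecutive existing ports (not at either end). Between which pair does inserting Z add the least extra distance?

Added distance for inserting Z between each consecutive pair:
N0–N1: 120.1 km
N1–N2: 101.1 km
N2–N3: 341.5 km
N3–N4: 14.4 km
Smallest added distance is 14.4 km, inserting between N3 and N4.

between N3 and N4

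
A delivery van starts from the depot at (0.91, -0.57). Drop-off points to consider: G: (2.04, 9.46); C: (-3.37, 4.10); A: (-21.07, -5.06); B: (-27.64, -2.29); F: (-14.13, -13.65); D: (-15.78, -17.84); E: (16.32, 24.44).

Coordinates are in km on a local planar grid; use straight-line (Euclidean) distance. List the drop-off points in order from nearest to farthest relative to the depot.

Distance from the depot at (0.91, -0.57) to each:
C (-3.37, 4.10): 6.3 km
G (2.04, 9.46): 10.1 km
F (-14.13, -13.65): 19.9 km
A (-21.07, -5.06): 22.4 km
D (-15.78, -17.84): 24.0 km
B (-27.64, -2.29): 28.6 km
E (16.32, 24.44): 29.4 km

C, G, F, A, D, B, E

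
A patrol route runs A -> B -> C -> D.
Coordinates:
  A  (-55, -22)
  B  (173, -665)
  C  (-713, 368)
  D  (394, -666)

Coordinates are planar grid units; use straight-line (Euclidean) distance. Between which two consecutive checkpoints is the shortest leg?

Leg distances:
A→B: 682.2
B→C: 1360.9
C→D: 1514.8
The shortest leg is A–B at 682.2.

A–B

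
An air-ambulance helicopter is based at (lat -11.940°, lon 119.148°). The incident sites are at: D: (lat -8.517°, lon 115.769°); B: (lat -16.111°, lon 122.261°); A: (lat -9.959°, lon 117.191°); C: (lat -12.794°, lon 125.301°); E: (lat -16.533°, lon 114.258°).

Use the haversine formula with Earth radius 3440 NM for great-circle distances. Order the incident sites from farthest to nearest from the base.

Distance from the base at (lat -11.940°, lon 119.148°) to each:
E (lat -16.533°, lon 114.258°): 396.2 NM
C (lat -12.794°, lon 125.301°): 364.5 NM
B (lat -16.111°, lon 122.261°): 309.2 NM
D (lat -8.517°, lon 115.769°): 286.5 NM
A (lat -9.959°, lon 117.191°): 165.7 NM

E, C, B, D, A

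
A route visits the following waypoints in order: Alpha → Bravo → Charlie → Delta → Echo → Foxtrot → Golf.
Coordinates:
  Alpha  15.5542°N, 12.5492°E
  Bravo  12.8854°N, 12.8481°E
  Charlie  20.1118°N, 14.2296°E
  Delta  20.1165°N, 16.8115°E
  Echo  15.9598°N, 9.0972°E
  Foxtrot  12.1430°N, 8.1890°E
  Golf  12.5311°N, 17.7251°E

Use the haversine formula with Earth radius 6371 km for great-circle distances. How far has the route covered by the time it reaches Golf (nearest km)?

Leg distances:
Alpha→Bravo: 298.5 km  (cumulative 298.5 km)
Bravo→Charlie: 816.9 km  (cumulative 1115.4 km)
Charlie→Delta: 269.6 km  (cumulative 1385.0 km)
Delta→Echo: 937.2 km  (cumulative 2322.2 km)
Echo→Foxtrot: 435.6 km  (cumulative 2757.8 km)
Foxtrot→Golf: 1036.7 km  (cumulative 3794.5 km)
Cumulative distance at Golf ≈ 3795 km.

3795 km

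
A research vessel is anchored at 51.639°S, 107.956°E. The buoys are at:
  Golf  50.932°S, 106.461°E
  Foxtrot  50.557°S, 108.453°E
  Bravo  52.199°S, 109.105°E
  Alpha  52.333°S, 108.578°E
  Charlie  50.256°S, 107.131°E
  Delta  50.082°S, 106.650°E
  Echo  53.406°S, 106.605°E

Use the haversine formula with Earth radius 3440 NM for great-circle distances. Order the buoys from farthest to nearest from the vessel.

Echo, Delta, Charlie, Golf, Foxtrot, Bravo, Alpha

Distances from the vessel:
Echo 53.406°S, 106.605°E: 117.0 NM
Delta 50.082°S, 106.650°E: 105.8 NM
Charlie 50.256°S, 107.131°E: 88.7 NM
Golf 50.932°S, 106.461°E: 70.4 NM
Foxtrot 50.557°S, 108.453°E: 67.6 NM
Bravo 52.199°S, 109.105°E: 54.2 NM
Alpha 52.333°S, 108.578°E: 47.6 NM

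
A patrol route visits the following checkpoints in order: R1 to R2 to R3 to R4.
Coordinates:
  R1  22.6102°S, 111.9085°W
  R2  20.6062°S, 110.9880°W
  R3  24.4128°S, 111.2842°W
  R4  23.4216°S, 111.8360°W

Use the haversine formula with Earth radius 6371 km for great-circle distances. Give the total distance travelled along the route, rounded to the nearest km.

Leg distances:
R1→R2: 242.3 km  (cumulative 242.3 km)
R2→R3: 424.4 km  (cumulative 666.7 km)
R3→R4: 123.7 km  (cumulative 790.3 km)
Total route length ≈ 790 km.

790 km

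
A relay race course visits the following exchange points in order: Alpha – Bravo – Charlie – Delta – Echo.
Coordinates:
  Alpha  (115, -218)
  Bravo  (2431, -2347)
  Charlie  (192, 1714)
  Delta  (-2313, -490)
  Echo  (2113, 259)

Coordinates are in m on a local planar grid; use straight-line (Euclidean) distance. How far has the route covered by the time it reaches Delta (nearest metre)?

11120 m

Leg distances:
Alpha→Bravo: 3145.9 m  (cumulative 3145.9 m)
Bravo→Charlie: 4637.3 m  (cumulative 7783.2 m)
Charlie→Delta: 3336.6 m  (cumulative 11119.8 m)
Cumulative distance at Delta ≈ 11120 m.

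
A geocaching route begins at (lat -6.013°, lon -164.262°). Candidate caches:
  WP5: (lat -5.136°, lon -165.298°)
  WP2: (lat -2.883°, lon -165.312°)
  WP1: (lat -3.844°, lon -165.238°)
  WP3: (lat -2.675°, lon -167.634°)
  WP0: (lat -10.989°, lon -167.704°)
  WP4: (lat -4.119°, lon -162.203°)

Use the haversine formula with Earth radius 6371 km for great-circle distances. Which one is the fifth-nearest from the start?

Distances from the start ((lat -6.013°, lon -164.262°)):
WP5: 150.5 km
WP1: 264.3 km
WP4: 310.4 km
WP2: 367.0 km
WP3: 526.8 km
WP0: 670.3 km
The fifth-nearest is WP3 at 526.8 km.

WP3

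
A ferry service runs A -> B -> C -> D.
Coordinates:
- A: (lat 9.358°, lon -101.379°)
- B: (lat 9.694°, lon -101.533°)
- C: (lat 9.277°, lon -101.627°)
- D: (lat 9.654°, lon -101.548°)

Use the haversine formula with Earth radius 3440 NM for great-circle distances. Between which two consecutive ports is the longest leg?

Leg distances:
A→B: 22.1 NM
B→C: 25.6 NM
C→D: 23.1 NM
The longest leg is B–C at 25.6 NM.

B–C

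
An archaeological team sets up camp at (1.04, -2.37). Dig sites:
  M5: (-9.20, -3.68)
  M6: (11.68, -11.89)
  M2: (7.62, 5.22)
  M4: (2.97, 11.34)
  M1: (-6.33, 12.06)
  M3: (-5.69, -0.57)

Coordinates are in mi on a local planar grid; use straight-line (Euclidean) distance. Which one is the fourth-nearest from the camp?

Distances from the camp ((1.04, -2.37)):
M3: 7.0 mi
M2: 10.0 mi
M5: 10.3 mi
M4: 13.8 mi
M6: 14.3 mi
M1: 16.2 mi
The fourth-nearest is M4 at 13.8 mi.

M4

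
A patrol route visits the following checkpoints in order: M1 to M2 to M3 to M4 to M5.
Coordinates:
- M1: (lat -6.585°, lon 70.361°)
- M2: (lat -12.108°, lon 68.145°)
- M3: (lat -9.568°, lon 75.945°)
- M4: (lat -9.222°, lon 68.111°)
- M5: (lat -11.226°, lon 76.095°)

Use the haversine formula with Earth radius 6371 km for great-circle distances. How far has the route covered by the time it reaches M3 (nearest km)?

1558 km

Leg distances:
M1→M2: 660.5 km  (cumulative 660.5 km)
M2→M3: 897.4 km  (cumulative 1557.8 km)
Cumulative distance at M3 ≈ 1558 km.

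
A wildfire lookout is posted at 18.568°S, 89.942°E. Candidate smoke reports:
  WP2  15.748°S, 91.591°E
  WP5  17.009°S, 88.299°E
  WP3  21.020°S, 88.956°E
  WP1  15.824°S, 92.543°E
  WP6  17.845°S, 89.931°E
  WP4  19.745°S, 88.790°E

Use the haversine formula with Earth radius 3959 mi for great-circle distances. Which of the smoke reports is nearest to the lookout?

WP6

Distance to each, sorted:
WP6: 50.0 mi
WP4: 110.8 mi
WP5: 152.6 mi
WP3: 181.1 mi
WP2: 223.2 mi
WP1: 255.8 mi
The nearest is WP6 at 50.0 mi.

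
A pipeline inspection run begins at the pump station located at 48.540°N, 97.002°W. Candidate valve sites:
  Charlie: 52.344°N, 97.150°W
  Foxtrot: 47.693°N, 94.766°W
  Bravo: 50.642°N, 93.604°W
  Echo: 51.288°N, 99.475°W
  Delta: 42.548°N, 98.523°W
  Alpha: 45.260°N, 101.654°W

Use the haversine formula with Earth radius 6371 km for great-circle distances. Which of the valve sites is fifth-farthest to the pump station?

Bravo

Distance to each, sorted:
Delta: 676.7 km
Alpha: 507.7 km
Charlie: 423.1 km
Echo: 353.1 km
Bravo: 338.5 km
Foxtrot: 190.8 km
The fifth-farthest is Bravo at 338.5 km.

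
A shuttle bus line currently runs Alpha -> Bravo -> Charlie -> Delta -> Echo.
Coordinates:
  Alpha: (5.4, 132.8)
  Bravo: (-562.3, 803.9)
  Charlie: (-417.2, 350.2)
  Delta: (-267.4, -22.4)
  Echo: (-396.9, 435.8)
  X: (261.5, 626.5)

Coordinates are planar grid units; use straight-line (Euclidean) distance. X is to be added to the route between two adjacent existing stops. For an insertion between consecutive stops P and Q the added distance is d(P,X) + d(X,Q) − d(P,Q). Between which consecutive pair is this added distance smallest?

between Alpha and Bravo

Added distance for inserting X between each consecutive pair:
Alpha–Bravo: 519.8
Bravo–Charlie: 1099.1
Charlie–Delta: 1168.3
Delta–Echo: 1046.5
Smallest added distance is 519.8, inserting between Alpha and Bravo.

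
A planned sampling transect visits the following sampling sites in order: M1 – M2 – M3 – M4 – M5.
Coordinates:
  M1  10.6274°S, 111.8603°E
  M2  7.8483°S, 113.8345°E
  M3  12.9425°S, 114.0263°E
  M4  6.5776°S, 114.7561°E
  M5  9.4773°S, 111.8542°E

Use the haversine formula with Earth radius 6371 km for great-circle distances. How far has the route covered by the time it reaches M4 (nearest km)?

Leg distances:
M1→M2: 377.4 km  (cumulative 377.4 km)
M2→M3: 566.8 km  (cumulative 944.2 km)
M3→M4: 712.2 km  (cumulative 1656.5 km)
Cumulative distance at M4 ≈ 1656 km.

1656 km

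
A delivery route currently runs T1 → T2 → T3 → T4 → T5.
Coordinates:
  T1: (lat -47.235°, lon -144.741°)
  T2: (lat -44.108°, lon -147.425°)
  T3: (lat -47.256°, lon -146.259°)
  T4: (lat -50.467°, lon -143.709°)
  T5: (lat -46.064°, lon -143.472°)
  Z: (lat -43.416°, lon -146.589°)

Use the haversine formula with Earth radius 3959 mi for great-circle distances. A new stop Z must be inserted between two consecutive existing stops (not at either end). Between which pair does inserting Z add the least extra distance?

between T1 and T2

Added distance for inserting Z between each consecutive pair:
T1–T2: 90.3 mi
T2–T3: 104.6 mi
T3–T4: 521.2 mi
T4–T5: 439.7 mi
Smallest added distance is 90.3 mi, inserting between T1 and T2.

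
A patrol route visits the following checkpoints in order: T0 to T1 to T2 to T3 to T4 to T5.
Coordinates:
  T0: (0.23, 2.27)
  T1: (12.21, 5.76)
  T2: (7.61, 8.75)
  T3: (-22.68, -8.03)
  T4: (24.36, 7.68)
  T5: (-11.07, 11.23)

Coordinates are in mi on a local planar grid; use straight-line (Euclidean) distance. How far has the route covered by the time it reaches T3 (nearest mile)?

53 mi

Leg distances:
T0→T1: 12.5 mi  (cumulative 12.5 mi)
T1→T2: 5.5 mi  (cumulative 18.0 mi)
T2→T3: 34.6 mi  (cumulative 52.6 mi)
Cumulative distance at T3 ≈ 53 mi.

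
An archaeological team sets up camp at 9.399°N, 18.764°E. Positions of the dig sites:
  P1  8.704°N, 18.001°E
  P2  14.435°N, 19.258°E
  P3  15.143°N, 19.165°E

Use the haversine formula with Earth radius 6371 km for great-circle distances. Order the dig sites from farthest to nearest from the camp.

P3, P2, P1

Distances from the camp:
P3 15.143°N, 19.165°E: 640.2 km
P2 14.435°N, 19.258°E: 562.5 km
P1 8.704°N, 18.001°E: 114.0 km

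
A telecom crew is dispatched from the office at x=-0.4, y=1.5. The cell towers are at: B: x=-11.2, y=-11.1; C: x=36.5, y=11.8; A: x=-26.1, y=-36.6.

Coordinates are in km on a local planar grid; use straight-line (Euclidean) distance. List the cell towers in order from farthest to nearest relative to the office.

A, C, B

Computing each straight-line distance from x=-0.4, y=1.5:
A x=-26.1, y=-36.6: 46.0 km
C x=36.5, y=11.8: 38.3 km
B x=-11.2, y=-11.1: 16.6 km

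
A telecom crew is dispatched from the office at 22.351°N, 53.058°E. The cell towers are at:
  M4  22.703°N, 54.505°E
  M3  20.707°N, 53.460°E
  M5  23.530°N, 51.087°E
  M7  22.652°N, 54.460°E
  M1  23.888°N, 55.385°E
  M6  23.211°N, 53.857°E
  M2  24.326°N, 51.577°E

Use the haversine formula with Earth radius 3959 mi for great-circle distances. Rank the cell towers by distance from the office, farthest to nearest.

Distance from the office at 22.351°N, 53.058°E to each:
M1 23.888°N, 55.385°E: 182.1 mi
M2 24.326°N, 51.577°E: 165.7 mi
M5 23.530°N, 51.087°E: 149.6 mi
M3 20.707°N, 53.460°E: 116.5 mi
M4 22.703°N, 54.505°E: 95.5 mi
M7 22.652°N, 54.460°E: 91.9 mi
M6 23.211°N, 53.857°E: 78.2 mi

M1, M2, M5, M3, M4, M7, M6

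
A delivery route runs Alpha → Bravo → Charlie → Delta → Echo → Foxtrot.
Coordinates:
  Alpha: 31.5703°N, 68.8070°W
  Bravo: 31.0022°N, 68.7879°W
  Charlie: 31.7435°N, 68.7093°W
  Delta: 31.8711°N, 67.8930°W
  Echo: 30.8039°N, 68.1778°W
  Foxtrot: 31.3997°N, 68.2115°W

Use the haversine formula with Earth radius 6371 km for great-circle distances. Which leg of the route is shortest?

Leg distances:
Alpha→Bravo: 63.2 km
Bravo→Charlie: 82.8 km
Charlie→Delta: 78.4 km
Delta→Echo: 121.7 km
Echo→Foxtrot: 66.3 km
The shortest leg is Alpha–Bravo at 63.2 km.

Alpha–Bravo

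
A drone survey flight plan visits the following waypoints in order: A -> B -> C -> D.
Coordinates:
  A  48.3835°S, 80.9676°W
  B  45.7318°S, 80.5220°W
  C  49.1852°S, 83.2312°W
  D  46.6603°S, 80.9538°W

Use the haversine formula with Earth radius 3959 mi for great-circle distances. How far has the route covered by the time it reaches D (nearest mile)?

658 mi

Leg distances:
A→B: 184.4 mi  (cumulative 184.4 mi)
B→C: 270.1 mi  (cumulative 454.5 mi)
C→D: 203.8 mi  (cumulative 658.3 mi)
Cumulative distance at D ≈ 658 mi.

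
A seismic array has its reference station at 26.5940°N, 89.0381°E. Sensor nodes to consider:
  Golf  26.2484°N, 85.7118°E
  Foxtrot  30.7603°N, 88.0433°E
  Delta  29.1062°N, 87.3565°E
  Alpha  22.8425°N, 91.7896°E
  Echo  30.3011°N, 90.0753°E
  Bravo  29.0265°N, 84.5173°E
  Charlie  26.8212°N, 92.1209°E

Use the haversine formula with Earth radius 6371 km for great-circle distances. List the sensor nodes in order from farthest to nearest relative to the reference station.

Bravo, Alpha, Foxtrot, Echo, Golf, Delta, Charlie

Distances from the reference station:
Bravo 29.0265°N, 84.5173°E: 520.4 km
Alpha 22.8425°N, 91.7896°E: 501.2 km
Foxtrot 30.7603°N, 88.0433°E: 473.3 km
Echo 30.3011°N, 90.0753°E: 424.5 km
Golf 26.2484°N, 85.7118°E: 333.4 km
Delta 29.1062°N, 87.3565°E: 324.6 km
Charlie 26.8212°N, 92.1209°E: 307.3 km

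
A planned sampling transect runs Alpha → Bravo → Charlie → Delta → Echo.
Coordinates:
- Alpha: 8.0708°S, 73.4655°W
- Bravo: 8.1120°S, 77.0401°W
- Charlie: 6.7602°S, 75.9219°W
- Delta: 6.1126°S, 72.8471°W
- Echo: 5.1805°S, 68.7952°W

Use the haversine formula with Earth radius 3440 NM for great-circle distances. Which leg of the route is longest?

Leg distances:
Alpha→Bravo: 212.5 NM
Bravo→Charlie: 105.0 NM
Charlie→Delta: 187.5 NM
Delta→Echo: 248.5 NM
The longest leg is Delta–Echo at 248.5 NM.

Delta–Echo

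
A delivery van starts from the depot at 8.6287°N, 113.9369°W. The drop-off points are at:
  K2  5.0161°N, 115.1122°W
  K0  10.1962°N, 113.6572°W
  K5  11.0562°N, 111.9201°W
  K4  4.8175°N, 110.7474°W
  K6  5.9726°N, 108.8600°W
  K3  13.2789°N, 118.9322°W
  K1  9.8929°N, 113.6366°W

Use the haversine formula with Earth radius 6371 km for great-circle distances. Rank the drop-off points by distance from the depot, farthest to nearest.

Distance from the depot at 8.6287°N, 113.9369°W to each:
K3 13.2789°N, 118.9322°W: 751.4 km
K6 5.9726°N, 108.8600°W: 633.0 km
K4 4.8175°N, 110.7474°W: 551.0 km
K2 5.0161°N, 115.1122°W: 422.1 km
K5 11.0562°N, 111.9201°W: 348.8 km
K0 10.1962°N, 113.6572°W: 177.0 km
K1 9.8929°N, 113.6366°W: 144.4 km

K3, K6, K4, K2, K5, K0, K1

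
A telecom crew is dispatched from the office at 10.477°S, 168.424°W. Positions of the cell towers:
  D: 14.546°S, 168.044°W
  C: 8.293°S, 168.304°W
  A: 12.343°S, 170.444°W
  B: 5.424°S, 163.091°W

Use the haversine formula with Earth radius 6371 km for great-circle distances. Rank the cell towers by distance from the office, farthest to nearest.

B, D, A, C

Computing each great-circle distance from 10.477°S, 168.424°W:
B 5.424°S, 163.091°W: 812.6 km
D 14.546°S, 168.044°W: 454.3 km
A 12.343°S, 170.444°W: 302.5 km
C 8.293°S, 168.304°W: 243.2 km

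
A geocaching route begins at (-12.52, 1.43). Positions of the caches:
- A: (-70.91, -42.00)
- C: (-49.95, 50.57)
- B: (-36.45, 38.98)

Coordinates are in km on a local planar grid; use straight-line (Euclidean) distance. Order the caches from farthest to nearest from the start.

A, C, B

Distances from the start:
A (-70.91, -42.00): 72.8 km
C (-49.95, 50.57): 61.8 km
B (-36.45, 38.98): 44.5 km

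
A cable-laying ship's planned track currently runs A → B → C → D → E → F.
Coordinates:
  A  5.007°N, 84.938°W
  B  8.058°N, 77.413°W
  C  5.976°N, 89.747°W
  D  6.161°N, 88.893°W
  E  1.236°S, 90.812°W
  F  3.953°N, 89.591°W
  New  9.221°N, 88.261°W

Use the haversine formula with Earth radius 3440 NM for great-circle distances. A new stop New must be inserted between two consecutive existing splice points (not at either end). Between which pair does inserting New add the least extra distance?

Added distance for inserting New between each consecutive pair:
A–B: 484.1 NM
B–C: 116.1 NM
C–D: 349.3 NM
D–E: 374.9 NM
E–F: 652.1 NM
Smallest added distance is 116.1 NM, inserting between B and C.

between B and C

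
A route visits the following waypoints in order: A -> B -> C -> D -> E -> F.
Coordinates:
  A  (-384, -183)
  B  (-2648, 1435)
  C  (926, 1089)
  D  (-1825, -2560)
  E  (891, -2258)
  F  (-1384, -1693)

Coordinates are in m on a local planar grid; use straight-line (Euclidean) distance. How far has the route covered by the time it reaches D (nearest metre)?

10943 m

Leg distances:
A→B: 2782.7 m  (cumulative 2782.7 m)
B→C: 3590.7 m  (cumulative 6373.4 m)
C→D: 4569.8 m  (cumulative 10943.3 m)
Cumulative distance at D ≈ 10943 m.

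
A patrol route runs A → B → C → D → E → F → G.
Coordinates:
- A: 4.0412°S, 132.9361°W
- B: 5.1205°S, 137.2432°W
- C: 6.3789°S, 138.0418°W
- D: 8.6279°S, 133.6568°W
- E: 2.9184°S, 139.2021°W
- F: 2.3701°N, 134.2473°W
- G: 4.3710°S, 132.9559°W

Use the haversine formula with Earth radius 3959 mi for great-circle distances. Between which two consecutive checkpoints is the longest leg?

D–E

Leg distances:
A→B: 305.9 mi
B→C: 102.8 mi
C→D: 338.2 mi
D→E: 548.5 mi
E→F: 500.7 mi
F→G: 474.3 mi
The longest leg is D–E at 548.5 mi.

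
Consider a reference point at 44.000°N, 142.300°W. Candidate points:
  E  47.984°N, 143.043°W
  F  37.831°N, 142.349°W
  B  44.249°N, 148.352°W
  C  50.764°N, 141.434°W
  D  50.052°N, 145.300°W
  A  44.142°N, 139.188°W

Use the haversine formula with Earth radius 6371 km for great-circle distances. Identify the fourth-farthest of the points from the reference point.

B

Distances from the reference point (44.000°N, 142.300°W):
C: 754.9 km
D: 710.2 km
F: 686.0 km
B: 483.7 km
E: 446.7 km
A: 249.1 km
The fourth-farthest is B at 483.7 km.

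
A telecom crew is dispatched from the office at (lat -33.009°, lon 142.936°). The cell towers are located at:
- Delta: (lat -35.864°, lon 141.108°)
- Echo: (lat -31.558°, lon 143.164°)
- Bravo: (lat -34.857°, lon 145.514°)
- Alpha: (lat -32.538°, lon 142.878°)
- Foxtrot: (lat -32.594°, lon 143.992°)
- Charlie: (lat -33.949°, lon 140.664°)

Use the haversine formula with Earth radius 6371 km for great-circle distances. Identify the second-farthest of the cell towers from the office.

Bravo

Distances from the office ((lat -33.009°, lon 142.936°)):
Delta: 359.0 km
Bravo: 314.3 km
Charlie: 235.2 km
Echo: 162.8 km
Foxtrot: 109.0 km
Alpha: 52.7 km
The second-farthest is Bravo at 314.3 km.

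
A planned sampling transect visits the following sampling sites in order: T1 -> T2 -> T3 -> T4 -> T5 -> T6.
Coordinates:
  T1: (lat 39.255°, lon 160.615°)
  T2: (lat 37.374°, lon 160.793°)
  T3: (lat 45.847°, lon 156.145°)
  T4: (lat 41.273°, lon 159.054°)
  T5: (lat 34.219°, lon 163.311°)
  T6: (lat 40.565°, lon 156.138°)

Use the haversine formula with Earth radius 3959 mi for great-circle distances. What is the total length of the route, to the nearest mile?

Leg distances:
T1→T2: 130.3 mi  (cumulative 130.3 mi)
T2→T3: 632.5 mi  (cumulative 762.8 mi)
T3→T4: 347.9 mi  (cumulative 1110.8 mi)
T4→T5: 539.9 mi  (cumulative 1650.7 mi)
T5→T6: 588.9 mi  (cumulative 2239.6 mi)
Total route length ≈ 2240 mi.

2240 mi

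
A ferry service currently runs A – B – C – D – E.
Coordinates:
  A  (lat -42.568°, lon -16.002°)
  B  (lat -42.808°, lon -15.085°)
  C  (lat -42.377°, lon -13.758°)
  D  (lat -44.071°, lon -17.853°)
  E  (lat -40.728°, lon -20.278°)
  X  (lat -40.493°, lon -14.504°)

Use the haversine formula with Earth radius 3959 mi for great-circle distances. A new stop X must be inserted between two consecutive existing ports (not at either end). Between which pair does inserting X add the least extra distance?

between C and D

Added distance for inserting X between each consecutive pair:
A–B: 276.3 mi
B–C: 224.8 mi
C–D: 199.4 mi
D–E: 341.9 mi
Smallest added distance is 199.4 mi, inserting between C and D.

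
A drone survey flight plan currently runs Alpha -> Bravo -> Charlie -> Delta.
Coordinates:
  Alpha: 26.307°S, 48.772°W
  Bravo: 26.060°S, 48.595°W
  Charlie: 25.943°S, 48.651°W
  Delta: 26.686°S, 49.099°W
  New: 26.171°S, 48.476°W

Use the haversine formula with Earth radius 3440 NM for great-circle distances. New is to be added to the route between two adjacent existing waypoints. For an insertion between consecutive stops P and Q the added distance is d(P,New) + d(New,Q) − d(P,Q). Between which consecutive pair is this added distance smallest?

Added distance for inserting New between each consecutive pair:
Alpha–Bravo: 9.5 NM
Bravo–Charlie: 18.2 NM
Charlie–Delta: 11.5 NM
Smallest added distance is 9.5 NM, inserting between Alpha and Bravo.

between Alpha and Bravo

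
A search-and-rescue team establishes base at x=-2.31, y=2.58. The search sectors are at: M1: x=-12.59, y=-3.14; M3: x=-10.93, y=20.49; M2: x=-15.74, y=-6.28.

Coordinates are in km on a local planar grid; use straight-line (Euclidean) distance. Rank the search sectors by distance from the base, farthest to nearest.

Distance from the base at x=-2.31, y=2.58 to each:
M3 x=-10.93, y=20.49: 19.9 km
M2 x=-15.74, y=-6.28: 16.1 km
M1 x=-12.59, y=-3.14: 11.8 km

M3, M2, M1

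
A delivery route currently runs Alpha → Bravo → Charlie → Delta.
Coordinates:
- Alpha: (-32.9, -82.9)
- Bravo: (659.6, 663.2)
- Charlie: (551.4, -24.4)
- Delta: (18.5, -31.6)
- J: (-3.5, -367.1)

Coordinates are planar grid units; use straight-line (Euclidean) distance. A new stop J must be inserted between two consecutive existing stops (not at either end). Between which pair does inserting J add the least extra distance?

Added distance for inserting J between each consecutive pair:
Alpha–Bravo: 493.0
Bravo–Charlie: 1181.4
Charlie–Delta: 455.5
Smallest added distance is 455.5, inserting between Charlie and Delta.

between Charlie and Delta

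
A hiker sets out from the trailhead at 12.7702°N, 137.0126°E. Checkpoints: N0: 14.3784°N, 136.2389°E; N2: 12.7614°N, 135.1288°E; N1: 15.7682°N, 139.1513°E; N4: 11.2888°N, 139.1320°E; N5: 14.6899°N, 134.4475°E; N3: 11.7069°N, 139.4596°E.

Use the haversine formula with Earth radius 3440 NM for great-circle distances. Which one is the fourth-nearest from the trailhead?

Distances from the trailhead (12.7702°N, 137.0126°E):
N0: 106.6 NM
N2: 110.3 NM
N4: 153.0 NM
N3: 157.1 NM
N5: 188.8 NM
N1: 218.8 NM
The fourth-nearest is N3 at 157.1 NM.

N3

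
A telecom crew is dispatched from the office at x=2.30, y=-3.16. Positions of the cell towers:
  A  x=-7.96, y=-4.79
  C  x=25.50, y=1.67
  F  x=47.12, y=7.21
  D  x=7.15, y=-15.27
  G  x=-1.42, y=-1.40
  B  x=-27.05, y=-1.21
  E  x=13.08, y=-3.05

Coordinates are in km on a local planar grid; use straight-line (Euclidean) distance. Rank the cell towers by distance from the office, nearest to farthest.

Computing each straight-line distance from x=2.30, y=-3.16:
G x=-1.42, y=-1.40: 4.1 km
A x=-7.96, y=-4.79: 10.4 km
E x=13.08, y=-3.05: 10.8 km
D x=7.15, y=-15.27: 13.0 km
C x=25.50, y=1.67: 23.7 km
B x=-27.05, y=-1.21: 29.4 km
F x=47.12, y=7.21: 46.0 km

G, A, E, D, C, B, F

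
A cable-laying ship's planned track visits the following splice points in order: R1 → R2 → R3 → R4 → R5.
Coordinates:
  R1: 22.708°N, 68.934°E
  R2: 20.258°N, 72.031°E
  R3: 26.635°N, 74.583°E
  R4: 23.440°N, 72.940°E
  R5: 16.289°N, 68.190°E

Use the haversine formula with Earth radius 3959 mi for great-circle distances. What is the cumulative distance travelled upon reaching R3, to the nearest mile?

731 mi

Leg distances:
R1→R2: 261.3 mi  (cumulative 261.3 mi)
R2→R3: 469.3 mi  (cumulative 730.7 mi)
Cumulative distance at R3 ≈ 731 mi.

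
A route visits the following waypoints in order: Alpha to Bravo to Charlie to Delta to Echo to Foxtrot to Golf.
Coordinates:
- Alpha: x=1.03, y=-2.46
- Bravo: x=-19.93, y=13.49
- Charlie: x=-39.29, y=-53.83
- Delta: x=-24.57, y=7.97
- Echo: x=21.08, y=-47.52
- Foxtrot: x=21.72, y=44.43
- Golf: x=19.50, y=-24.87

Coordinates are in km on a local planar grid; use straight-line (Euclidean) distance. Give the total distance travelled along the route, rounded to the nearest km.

Leg distances:
Alpha→Bravo: 26.3 km  (cumulative 26.3 km)
Bravo→Charlie: 70.0 km  (cumulative 96.4 km)
Charlie→Delta: 63.5 km  (cumulative 159.9 km)
Delta→Echo: 71.9 km  (cumulative 231.8 km)
Echo→Foxtrot: 92.0 km  (cumulative 323.7 km)
Foxtrot→Golf: 69.3 km  (cumulative 393.1 km)
Total route length ≈ 393 km.

393 km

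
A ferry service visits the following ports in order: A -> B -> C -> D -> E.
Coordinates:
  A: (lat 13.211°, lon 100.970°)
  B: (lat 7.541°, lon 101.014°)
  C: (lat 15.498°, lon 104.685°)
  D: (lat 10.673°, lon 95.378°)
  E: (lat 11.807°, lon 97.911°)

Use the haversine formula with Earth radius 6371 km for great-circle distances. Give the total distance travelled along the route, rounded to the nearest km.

3047 km

Leg distances:
A→B: 630.5 km  (cumulative 630.5 km)
B→C: 970.8 km  (cumulative 1601.3 km)
C→D: 1141.6 km  (cumulative 2742.9 km)
D→E: 303.7 km  (cumulative 3046.5 km)
Total route length ≈ 3047 km.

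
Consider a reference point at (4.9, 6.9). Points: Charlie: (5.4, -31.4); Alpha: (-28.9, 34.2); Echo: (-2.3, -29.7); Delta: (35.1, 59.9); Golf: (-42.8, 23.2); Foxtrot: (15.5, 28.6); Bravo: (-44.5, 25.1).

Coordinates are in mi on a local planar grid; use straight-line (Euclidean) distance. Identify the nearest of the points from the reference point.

Distances from the reference point ((4.9, 6.9)):
Foxtrot: 24.2 mi
Echo: 37.3 mi
Charlie: 38.3 mi
Alpha: 43.4 mi
Golf: 50.4 mi
Bravo: 52.6 mi
Delta: 61.0 mi
The nearest is Foxtrot at 24.2 mi.

Foxtrot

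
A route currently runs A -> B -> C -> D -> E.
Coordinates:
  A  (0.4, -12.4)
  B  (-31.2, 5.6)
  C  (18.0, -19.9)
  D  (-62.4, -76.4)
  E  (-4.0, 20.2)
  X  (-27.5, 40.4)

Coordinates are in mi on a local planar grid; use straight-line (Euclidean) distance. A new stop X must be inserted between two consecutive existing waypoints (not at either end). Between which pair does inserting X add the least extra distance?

Added distance for inserting X between each consecutive pair:
A–B: 58.3 mi
B–C: 55.1 mi
C–D: 99.2 mi
D–E: 40.0 mi
Smallest added distance is 40.0 mi, inserting between D and E.

between D and E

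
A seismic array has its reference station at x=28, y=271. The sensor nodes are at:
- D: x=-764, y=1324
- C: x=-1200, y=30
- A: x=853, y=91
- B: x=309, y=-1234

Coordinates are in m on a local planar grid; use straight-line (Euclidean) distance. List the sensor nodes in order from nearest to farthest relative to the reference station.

A, C, D, B

Distances from the reference station:
A x=853, y=91: 844.4 m
C x=-1200, y=30: 1251.4 m
D x=-764, y=1324: 1317.6 m
B x=309, y=-1234: 1531.0 m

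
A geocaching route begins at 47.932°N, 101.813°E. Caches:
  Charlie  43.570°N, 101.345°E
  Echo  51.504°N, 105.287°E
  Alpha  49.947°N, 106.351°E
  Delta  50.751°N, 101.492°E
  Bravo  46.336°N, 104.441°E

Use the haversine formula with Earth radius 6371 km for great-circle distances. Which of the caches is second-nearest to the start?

Distances from the start (47.932°N, 101.813°E):
Bravo: 266.5 km
Delta: 314.3 km
Alpha: 400.0 km
Echo: 469.1 km
Charlie: 486.4 km
The second-nearest is Delta at 314.3 km.

Delta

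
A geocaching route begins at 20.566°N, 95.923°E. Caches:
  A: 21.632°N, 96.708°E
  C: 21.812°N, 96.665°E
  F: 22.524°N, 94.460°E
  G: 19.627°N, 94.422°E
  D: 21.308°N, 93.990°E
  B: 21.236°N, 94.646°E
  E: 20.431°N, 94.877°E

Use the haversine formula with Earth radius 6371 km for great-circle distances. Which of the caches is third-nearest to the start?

B

Distances from the start (20.566°N, 95.923°E):
E: 110.0 km
A: 143.8 km
B: 152.1 km
C: 158.5 km
G: 188.3 km
D: 217.0 km
F: 265.1 km
The third-nearest is B at 152.1 km.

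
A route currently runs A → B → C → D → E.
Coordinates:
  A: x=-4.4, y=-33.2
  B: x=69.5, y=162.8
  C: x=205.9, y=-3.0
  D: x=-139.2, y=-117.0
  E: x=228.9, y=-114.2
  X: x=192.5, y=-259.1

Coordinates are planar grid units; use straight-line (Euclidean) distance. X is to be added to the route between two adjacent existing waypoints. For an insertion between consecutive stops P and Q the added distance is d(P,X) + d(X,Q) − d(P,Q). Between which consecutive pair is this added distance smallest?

Added distance for inserting X between each consecutive pair:
A–B: 529.7
B–C: 481.2
C–D: 253.9
D–E: 142.1
Smallest added distance is 142.1, inserting between D and E.

between D and E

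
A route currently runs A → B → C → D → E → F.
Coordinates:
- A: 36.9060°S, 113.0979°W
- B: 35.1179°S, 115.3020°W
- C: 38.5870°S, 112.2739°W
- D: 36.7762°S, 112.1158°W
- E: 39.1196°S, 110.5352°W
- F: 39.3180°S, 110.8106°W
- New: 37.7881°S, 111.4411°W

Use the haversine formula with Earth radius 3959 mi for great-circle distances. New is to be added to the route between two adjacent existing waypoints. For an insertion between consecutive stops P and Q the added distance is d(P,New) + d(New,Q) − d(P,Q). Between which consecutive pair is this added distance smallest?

Added distance for inserting New between each consecutive pair:
A–B: 218.0 mi
B–C: 62.0 mi
C–D: 25.1 mi
D–E: 0.0 mi
E–F: 195.2 mi
Smallest added distance is 0.0 mi, inserting between D and E.

between D and E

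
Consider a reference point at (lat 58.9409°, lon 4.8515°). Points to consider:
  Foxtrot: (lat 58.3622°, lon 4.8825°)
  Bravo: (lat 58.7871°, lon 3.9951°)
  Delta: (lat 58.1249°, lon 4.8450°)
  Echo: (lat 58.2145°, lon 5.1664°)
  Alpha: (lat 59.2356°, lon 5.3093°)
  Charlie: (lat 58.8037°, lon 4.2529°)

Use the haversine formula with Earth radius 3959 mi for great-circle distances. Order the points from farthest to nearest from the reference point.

Distances from the reference point:
Delta (lat 58.1249°, lon 4.8450°): 56.4 mi
Echo (lat 58.2145°, lon 5.1664°): 51.5 mi
Foxtrot (lat 58.3622°, lon 4.8825°): 40.0 mi
Bravo (lat 58.7871°, lon 3.9951°): 32.4 mi
Alpha (lat 59.2356°, lon 5.3093°): 26.1 mi
Charlie (lat 58.8037°, lon 4.2529°): 23.4 mi

Delta, Echo, Foxtrot, Bravo, Alpha, Charlie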